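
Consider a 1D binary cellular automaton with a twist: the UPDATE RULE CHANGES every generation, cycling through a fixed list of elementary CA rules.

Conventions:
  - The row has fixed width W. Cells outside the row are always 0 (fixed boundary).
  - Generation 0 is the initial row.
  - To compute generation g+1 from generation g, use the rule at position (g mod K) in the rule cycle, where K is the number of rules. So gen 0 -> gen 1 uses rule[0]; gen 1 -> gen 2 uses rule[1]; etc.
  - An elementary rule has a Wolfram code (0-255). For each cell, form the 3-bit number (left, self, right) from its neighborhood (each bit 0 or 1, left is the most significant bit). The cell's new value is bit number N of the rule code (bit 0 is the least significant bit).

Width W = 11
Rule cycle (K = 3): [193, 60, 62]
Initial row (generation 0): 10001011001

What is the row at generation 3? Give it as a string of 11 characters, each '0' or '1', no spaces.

Gen 0: 10001011001
Gen 1 (rule 193): 00100001000
Gen 2 (rule 60): 00110001100
Gen 3 (rule 62): 01101011010

Answer: 01101011010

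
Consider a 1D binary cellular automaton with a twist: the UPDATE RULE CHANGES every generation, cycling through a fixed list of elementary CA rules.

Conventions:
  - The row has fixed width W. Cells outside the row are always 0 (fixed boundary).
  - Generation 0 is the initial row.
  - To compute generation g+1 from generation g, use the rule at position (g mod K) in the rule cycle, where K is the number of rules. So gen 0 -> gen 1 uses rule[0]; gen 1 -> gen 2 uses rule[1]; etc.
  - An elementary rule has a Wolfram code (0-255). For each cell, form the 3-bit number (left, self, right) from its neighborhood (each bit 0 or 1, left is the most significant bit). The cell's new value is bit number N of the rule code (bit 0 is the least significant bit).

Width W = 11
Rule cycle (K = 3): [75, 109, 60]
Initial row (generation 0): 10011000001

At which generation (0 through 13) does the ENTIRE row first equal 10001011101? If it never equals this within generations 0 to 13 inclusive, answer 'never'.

Gen 0: 10011000001
Gen 1 (rule 75): 00111011110
Gen 2 (rule 109): 10101110010
Gen 3 (rule 60): 11111001011
Gen 4 (rule 75): 10001010011
Gen 5 (rule 109): 10101110011
Gen 6 (rule 60): 11111001010
Gen 7 (rule 75): 10001010000
Gen 8 (rule 109): 10101110111
Gen 9 (rule 60): 11111001100
Gen 10 (rule 75): 10001011101
Gen 11 (rule 109): 10101110111
Gen 12 (rule 60): 11111001100
Gen 13 (rule 75): 10001011101

Answer: 10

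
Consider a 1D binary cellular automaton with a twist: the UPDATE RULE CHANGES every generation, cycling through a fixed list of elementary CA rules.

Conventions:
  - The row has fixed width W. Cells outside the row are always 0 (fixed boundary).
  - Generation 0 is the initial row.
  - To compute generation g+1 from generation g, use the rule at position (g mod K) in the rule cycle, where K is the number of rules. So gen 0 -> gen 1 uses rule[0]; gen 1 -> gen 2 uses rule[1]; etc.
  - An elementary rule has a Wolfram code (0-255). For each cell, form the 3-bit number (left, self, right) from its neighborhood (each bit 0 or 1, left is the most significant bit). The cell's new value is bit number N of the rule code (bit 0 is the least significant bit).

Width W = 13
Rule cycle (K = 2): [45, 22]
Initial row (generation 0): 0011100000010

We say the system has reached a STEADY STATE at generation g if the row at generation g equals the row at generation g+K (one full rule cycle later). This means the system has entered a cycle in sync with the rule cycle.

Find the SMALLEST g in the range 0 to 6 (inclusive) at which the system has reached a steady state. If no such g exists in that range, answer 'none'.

Answer: 4

Derivation:
Gen 0: 0011100000010
Gen 1 (rule 45): 1010001111010
Gen 2 (rule 22): 1011010000011
Gen 3 (rule 45): 1110110111010
Gen 4 (rule 22): 0000000000011
Gen 5 (rule 45): 1111111111010
Gen 6 (rule 22): 0000000000011
Gen 7 (rule 45): 1111111111010
Gen 8 (rule 22): 0000000000011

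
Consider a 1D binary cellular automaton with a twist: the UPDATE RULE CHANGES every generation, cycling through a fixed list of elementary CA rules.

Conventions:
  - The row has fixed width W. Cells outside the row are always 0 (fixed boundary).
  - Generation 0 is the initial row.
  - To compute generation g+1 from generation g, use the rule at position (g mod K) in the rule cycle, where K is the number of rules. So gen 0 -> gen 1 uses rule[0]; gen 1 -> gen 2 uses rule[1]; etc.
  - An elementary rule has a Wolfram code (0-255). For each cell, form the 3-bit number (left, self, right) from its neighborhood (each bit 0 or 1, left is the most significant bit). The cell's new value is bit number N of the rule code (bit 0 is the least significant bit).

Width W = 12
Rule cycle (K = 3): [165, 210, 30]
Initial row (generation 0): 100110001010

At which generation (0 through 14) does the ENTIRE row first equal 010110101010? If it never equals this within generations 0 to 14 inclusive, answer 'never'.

Answer: never

Derivation:
Gen 0: 100110001010
Gen 1 (rule 165): 100000101110
Gen 2 (rule 210): 010001000111
Gen 3 (rule 30): 111011101100
Gen 4 (rule 165): 010101010001
Gen 5 (rule 210): 100000001010
Gen 6 (rule 30): 110000011011
Gen 7 (rule 165): 000111000100
Gen 8 (rule 210): 001011101010
Gen 9 (rule 30): 011010001011
Gen 10 (rule 165): 000110101100
Gen 11 (rule 210): 001010000110
Gen 12 (rule 30): 011011001101
Gen 13 (rule 165): 000100000011
Gen 14 (rule 210): 001010000101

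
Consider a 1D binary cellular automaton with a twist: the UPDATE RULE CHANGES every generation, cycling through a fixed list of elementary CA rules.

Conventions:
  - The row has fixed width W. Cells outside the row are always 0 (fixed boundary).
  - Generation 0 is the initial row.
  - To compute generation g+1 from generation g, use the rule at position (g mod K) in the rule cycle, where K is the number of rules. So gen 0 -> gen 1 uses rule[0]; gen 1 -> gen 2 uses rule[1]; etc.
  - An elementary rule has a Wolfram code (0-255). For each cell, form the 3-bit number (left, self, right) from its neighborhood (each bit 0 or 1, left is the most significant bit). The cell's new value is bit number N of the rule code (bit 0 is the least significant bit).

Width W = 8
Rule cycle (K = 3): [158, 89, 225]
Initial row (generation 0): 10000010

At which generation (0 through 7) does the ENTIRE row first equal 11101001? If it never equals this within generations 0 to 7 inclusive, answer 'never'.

Gen 0: 10000010
Gen 1 (rule 158): 11000111
Gen 2 (rule 89): 11110101
Gen 3 (rule 225): 01111010
Gen 4 (rule 158): 11110011
Gen 5 (rule 89): 10011011
Gen 6 (rule 225): 00001101
Gen 7 (rule 158): 00011001

Answer: never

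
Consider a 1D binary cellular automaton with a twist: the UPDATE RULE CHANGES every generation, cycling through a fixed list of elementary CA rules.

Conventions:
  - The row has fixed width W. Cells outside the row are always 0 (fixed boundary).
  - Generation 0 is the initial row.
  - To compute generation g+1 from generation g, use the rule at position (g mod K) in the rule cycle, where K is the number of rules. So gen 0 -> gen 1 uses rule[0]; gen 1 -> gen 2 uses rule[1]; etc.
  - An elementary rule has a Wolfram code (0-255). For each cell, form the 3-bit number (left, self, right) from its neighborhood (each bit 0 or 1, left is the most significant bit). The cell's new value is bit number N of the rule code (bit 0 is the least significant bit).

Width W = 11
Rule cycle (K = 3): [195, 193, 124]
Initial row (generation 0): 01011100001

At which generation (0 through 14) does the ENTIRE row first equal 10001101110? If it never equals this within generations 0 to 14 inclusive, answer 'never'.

Gen 0: 01011100001
Gen 1 (rule 195): 10001101110
Gen 2 (rule 193): 00100100110
Gen 3 (rule 124): 00110110111
Gen 4 (rule 195): 11010010011
Gen 5 (rule 193): 01000000001
Gen 6 (rule 124): 01100000001
Gen 7 (rule 195): 10101111110
Gen 8 (rule 193): 00000111110
Gen 9 (rule 124): 00000100011
Gen 10 (rule 195): 11111001101
Gen 11 (rule 193): 01111000100
Gen 12 (rule 124): 01001100110
Gen 13 (rule 195): 10010101010
Gen 14 (rule 193): 00000000000

Answer: 1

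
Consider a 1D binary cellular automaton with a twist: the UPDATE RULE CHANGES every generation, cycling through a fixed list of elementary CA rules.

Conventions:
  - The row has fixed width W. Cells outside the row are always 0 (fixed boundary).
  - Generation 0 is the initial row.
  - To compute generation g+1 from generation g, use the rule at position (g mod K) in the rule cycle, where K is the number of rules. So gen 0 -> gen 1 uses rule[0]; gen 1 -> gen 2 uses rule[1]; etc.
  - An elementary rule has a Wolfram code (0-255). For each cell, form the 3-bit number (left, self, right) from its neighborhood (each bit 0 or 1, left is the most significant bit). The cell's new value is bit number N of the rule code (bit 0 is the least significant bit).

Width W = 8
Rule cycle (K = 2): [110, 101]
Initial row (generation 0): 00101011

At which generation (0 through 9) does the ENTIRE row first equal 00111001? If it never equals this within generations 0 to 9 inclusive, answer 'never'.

Gen 0: 00101011
Gen 1 (rule 110): 01111111
Gen 2 (rule 101): 00000001
Gen 3 (rule 110): 00000011
Gen 4 (rule 101): 11111001
Gen 5 (rule 110): 10001011
Gen 6 (rule 101): 10101101
Gen 7 (rule 110): 11111111
Gen 8 (rule 101): 00000001
Gen 9 (rule 110): 00000011

Answer: never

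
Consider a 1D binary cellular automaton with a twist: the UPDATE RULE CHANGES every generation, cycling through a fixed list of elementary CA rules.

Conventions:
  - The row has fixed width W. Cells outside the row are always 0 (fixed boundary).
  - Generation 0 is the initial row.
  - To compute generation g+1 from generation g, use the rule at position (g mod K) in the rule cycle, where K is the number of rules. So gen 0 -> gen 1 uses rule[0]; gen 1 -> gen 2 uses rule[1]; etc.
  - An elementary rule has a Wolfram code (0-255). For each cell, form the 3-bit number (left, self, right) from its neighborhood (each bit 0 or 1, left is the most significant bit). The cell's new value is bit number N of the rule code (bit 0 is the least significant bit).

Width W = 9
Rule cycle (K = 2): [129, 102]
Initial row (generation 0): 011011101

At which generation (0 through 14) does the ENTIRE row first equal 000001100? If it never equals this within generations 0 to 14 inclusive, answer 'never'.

Answer: 14

Derivation:
Gen 0: 011011101
Gen 1 (rule 129): 000001000
Gen 2 (rule 102): 000011000
Gen 3 (rule 129): 111000011
Gen 4 (rule 102): 001000101
Gen 5 (rule 129): 100010000
Gen 6 (rule 102): 100110000
Gen 7 (rule 129): 000000111
Gen 8 (rule 102): 000001001
Gen 9 (rule 129): 111100000
Gen 10 (rule 102): 000100000
Gen 11 (rule 129): 110001111
Gen 12 (rule 102): 010010001
Gen 13 (rule 129): 000000100
Gen 14 (rule 102): 000001100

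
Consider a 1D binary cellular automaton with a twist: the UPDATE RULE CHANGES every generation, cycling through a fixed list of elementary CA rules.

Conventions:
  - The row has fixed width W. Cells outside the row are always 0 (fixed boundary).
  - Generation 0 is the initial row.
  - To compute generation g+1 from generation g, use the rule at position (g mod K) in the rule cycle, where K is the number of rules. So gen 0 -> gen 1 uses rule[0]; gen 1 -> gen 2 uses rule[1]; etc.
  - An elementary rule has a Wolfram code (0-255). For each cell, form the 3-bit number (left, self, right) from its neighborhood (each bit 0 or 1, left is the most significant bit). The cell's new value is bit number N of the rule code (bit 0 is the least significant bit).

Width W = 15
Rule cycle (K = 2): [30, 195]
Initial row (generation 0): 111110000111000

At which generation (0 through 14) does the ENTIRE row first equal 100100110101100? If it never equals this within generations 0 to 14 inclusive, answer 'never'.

Gen 0: 111110000111000
Gen 1 (rule 30): 100001001100100
Gen 2 (rule 195): 001110010101001
Gen 3 (rule 30): 011001110101111
Gen 4 (rule 195): 101010110000111
Gen 5 (rule 30): 101010101001100
Gen 6 (rule 195): 000000000010101
Gen 7 (rule 30): 000000000110101
Gen 8 (rule 195): 111111111010000
Gen 9 (rule 30): 100000000011000
Gen 10 (rule 195): 001111111101011
Gen 11 (rule 30): 011000000001010
Gen 12 (rule 195): 101011111110000
Gen 13 (rule 30): 101010000001000
Gen 14 (rule 195): 000000111110011

Answer: never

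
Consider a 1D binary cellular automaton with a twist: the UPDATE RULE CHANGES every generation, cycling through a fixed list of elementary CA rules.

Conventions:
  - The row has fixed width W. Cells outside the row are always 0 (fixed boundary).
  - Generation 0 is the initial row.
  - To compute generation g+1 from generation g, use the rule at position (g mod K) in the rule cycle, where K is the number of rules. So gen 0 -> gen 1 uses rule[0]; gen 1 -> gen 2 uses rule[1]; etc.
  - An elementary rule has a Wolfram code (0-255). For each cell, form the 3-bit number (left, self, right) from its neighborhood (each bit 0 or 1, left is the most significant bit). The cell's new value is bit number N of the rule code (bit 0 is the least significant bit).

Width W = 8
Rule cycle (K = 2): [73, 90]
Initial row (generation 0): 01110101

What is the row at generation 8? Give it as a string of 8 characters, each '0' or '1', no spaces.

Gen 0: 01110101
Gen 1 (rule 73): 01010000
Gen 2 (rule 90): 10001000
Gen 3 (rule 73): 00100011
Gen 4 (rule 90): 01010111
Gen 5 (rule 73): 00000101
Gen 6 (rule 90): 00001000
Gen 7 (rule 73): 11100011
Gen 8 (rule 90): 10110111

Answer: 10110111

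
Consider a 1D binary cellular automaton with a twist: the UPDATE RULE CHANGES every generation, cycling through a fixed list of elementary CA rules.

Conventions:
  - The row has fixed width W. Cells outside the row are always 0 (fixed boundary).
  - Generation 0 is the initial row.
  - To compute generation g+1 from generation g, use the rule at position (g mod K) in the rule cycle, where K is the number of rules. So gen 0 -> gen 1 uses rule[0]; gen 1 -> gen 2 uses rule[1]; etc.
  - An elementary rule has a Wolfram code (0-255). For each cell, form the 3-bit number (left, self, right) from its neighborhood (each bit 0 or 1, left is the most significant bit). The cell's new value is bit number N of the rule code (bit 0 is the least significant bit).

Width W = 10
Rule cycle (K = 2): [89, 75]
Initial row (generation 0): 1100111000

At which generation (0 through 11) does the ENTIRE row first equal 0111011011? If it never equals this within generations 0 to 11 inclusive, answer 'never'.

Answer: never

Derivation:
Gen 0: 1100111000
Gen 1 (rule 89): 1110101111
Gen 2 (rule 75): 1010001001
Gen 3 (rule 89): 0001100100
Gen 4 (rule 75): 1111101001
Gen 5 (rule 89): 1000100100
Gen 6 (rule 75): 0011001001
Gen 7 (rule 89): 1011100100
Gen 8 (rule 75): 0010101001
Gen 9 (rule 89): 1000000100
Gen 10 (rule 75): 0011111001
Gen 11 (rule 89): 1010001100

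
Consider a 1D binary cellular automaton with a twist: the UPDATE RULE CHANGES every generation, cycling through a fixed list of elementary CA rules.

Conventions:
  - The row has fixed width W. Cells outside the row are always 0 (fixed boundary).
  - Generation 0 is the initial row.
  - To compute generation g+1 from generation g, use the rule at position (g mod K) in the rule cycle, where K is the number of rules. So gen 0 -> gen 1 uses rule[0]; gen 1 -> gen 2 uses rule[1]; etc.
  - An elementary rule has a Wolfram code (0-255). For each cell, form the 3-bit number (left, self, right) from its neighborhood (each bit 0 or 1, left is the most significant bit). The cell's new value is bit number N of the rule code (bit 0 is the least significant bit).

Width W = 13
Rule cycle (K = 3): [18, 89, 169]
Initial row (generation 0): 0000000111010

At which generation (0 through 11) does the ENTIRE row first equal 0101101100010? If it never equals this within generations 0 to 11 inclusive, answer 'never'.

Gen 0: 0000000111010
Gen 1 (rule 18): 0000001000001
Gen 2 (rule 89): 1111100111100
Gen 3 (rule 169): 1111000111001
Gen 4 (rule 18): 0000101000110
Gen 5 (rule 89): 1110000110111
Gen 6 (rule 169): 1100110101110
Gen 7 (rule 18): 0011000000001
Gen 8 (rule 89): 1011111111100
Gen 9 (rule 169): 0111111111001
Gen 10 (rule 18): 1000000000110
Gen 11 (rule 89): 0111111110111

Answer: never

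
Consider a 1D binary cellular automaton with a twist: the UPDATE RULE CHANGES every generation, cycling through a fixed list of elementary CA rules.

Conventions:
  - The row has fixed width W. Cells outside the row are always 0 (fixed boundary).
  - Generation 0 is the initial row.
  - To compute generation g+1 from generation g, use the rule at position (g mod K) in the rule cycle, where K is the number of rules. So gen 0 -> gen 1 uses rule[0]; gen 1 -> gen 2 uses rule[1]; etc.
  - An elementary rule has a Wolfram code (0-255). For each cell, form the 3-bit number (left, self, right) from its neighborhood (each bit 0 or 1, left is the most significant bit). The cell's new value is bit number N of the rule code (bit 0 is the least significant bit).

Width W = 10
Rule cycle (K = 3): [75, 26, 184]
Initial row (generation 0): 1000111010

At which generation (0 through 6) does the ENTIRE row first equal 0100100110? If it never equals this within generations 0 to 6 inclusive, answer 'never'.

Answer: never

Derivation:
Gen 0: 1000111010
Gen 1 (rule 75): 0011101000
Gen 2 (rule 26): 0110000100
Gen 3 (rule 184): 0101000010
Gen 4 (rule 75): 1000011100
Gen 5 (rule 26): 0100110010
Gen 6 (rule 184): 0010101001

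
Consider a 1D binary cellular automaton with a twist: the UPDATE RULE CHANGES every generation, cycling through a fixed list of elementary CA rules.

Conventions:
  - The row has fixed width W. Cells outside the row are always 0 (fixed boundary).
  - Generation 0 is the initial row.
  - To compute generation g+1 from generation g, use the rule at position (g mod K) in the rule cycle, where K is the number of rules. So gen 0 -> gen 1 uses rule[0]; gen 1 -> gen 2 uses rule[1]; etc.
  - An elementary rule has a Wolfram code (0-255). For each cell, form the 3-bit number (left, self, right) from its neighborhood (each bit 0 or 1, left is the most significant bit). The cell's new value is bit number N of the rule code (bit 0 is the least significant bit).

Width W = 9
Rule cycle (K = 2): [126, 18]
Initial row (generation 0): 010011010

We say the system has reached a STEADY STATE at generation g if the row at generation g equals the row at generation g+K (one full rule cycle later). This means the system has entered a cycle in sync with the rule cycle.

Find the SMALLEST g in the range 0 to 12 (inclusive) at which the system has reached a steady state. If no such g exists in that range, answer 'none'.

Gen 0: 010011010
Gen 1 (rule 126): 111111111
Gen 2 (rule 18): 000000000
Gen 3 (rule 126): 000000000
Gen 4 (rule 18): 000000000
Gen 5 (rule 126): 000000000
Gen 6 (rule 18): 000000000
Gen 7 (rule 126): 000000000
Gen 8 (rule 18): 000000000
Gen 9 (rule 126): 000000000
Gen 10 (rule 18): 000000000
Gen 11 (rule 126): 000000000
Gen 12 (rule 18): 000000000
Gen 13 (rule 126): 000000000
Gen 14 (rule 18): 000000000

Answer: 2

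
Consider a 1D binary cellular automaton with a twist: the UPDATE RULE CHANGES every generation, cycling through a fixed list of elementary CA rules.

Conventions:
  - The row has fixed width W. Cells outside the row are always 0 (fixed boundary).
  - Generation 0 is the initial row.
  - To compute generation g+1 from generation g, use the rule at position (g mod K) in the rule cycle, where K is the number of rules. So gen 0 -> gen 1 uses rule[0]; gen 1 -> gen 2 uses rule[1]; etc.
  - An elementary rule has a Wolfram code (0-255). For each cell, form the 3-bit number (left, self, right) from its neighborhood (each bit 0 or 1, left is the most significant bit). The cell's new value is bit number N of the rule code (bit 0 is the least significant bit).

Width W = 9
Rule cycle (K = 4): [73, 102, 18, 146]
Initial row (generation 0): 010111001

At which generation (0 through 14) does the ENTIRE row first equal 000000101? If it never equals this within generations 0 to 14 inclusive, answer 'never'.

Gen 0: 010111001
Gen 1 (rule 73): 000101000
Gen 2 (rule 102): 001111000
Gen 3 (rule 18): 010000100
Gen 4 (rule 146): 101001010
Gen 5 (rule 73): 000000000
Gen 6 (rule 102): 000000000
Gen 7 (rule 18): 000000000
Gen 8 (rule 146): 000000000
Gen 9 (rule 73): 111111111
Gen 10 (rule 102): 000000001
Gen 11 (rule 18): 000000010
Gen 12 (rule 146): 000000101
Gen 13 (rule 73): 111110000
Gen 14 (rule 102): 000010000

Answer: 12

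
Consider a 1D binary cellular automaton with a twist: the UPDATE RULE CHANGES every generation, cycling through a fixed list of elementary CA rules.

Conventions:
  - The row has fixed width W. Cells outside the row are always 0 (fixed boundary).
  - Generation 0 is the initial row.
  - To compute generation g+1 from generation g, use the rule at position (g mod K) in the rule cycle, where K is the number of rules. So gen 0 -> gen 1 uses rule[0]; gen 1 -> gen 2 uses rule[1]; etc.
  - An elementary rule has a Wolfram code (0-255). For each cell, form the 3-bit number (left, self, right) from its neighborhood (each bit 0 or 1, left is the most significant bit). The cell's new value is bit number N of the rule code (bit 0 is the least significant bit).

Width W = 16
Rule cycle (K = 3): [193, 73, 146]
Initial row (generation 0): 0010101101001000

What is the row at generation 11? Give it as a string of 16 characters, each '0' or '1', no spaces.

Gen 0: 0010101101001000
Gen 1 (rule 193): 1000000100000011
Gen 2 (rule 73): 0011110001111011
Gen 3 (rule 146): 0101101010110000
Gen 4 (rule 193): 0000100000010111
Gen 5 (rule 73): 1110001111000101
Gen 6 (rule 146): 0101010110101000
Gen 7 (rule 193): 0000000010000011
Gen 8 (rule 73): 1111111000111011
Gen 9 (rule 146): 0111110101010000
Gen 10 (rule 193): 0011110000000111
Gen 11 (rule 73): 1010010111110101

Answer: 1010010111110101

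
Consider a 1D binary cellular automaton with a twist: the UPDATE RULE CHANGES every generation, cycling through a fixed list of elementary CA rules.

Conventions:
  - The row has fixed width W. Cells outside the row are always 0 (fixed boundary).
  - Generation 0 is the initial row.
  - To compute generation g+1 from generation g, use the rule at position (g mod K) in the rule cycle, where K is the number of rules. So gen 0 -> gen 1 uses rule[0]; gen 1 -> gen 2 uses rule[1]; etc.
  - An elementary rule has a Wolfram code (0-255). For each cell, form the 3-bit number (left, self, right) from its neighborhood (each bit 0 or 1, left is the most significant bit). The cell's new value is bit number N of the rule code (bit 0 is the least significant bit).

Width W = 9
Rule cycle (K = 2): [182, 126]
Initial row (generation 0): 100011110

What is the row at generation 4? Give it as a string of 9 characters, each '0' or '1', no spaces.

Answer: 110000011

Derivation:
Gen 0: 100011110
Gen 1 (rule 182): 110101101
Gen 2 (rule 126): 111111111
Gen 3 (rule 182): 011111110
Gen 4 (rule 126): 110000011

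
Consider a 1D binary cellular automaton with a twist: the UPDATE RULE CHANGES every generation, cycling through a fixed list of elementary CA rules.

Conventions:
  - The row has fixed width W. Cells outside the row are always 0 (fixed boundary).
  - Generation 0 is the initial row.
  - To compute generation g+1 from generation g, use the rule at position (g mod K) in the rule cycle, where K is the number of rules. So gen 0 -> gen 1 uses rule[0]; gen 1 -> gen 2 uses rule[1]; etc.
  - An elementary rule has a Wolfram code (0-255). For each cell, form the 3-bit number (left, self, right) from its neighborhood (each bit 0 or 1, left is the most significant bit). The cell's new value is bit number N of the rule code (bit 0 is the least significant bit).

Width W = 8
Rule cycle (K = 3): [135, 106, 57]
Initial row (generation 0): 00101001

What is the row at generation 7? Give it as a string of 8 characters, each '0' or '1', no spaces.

Gen 0: 00101001
Gen 1 (rule 135): 11101011
Gen 2 (rule 106): 10110111
Gen 3 (rule 57): 01101100
Gen 4 (rule 135): 10000001
Gen 5 (rule 106): 00000010
Gen 6 (rule 57): 11111001
Gen 7 (rule 135): 01110011

Answer: 01110011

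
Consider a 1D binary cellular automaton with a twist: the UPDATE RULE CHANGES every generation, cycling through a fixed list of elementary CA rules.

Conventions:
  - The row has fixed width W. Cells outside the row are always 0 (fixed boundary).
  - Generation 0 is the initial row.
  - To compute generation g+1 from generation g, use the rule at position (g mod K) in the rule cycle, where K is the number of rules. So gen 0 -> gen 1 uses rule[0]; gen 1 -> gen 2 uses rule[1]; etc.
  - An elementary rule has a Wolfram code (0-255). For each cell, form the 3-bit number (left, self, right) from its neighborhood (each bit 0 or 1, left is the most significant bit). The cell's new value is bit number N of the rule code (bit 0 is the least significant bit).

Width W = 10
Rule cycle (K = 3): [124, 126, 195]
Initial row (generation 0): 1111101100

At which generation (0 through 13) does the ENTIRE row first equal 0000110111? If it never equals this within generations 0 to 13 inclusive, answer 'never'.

Answer: never

Derivation:
Gen 0: 1111101100
Gen 1 (rule 124): 1000111110
Gen 2 (rule 126): 1101100011
Gen 3 (rule 195): 0100101101
Gen 4 (rule 124): 0110111111
Gen 5 (rule 126): 1111100001
Gen 6 (rule 195): 0111101110
Gen 7 (rule 124): 0100111011
Gen 8 (rule 126): 1111101111
Gen 9 (rule 195): 0111100111
Gen 10 (rule 124): 0100110101
Gen 11 (rule 126): 1111111111
Gen 12 (rule 195): 0111111111
Gen 13 (rule 124): 0100000001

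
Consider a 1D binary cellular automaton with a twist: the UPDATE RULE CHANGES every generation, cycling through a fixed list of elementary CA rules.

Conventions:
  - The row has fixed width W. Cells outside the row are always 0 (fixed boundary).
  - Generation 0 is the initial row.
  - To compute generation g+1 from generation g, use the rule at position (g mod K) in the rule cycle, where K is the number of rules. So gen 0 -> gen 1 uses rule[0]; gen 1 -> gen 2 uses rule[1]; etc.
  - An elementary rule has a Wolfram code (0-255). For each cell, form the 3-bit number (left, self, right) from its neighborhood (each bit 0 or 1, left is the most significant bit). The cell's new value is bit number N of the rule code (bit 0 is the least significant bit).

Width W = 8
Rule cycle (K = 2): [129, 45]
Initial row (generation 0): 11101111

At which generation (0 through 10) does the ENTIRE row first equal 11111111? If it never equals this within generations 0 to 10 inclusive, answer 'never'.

Gen 0: 11101111
Gen 1 (rule 129): 01000110
Gen 2 (rule 45): 01010100
Gen 3 (rule 129): 00000001
Gen 4 (rule 45): 11111101
Gen 5 (rule 129): 01111000
Gen 6 (rule 45): 01000011
Gen 7 (rule 129): 00011000
Gen 8 (rule 45): 11010011
Gen 9 (rule 129): 00000000
Gen 10 (rule 45): 11111111

Answer: 10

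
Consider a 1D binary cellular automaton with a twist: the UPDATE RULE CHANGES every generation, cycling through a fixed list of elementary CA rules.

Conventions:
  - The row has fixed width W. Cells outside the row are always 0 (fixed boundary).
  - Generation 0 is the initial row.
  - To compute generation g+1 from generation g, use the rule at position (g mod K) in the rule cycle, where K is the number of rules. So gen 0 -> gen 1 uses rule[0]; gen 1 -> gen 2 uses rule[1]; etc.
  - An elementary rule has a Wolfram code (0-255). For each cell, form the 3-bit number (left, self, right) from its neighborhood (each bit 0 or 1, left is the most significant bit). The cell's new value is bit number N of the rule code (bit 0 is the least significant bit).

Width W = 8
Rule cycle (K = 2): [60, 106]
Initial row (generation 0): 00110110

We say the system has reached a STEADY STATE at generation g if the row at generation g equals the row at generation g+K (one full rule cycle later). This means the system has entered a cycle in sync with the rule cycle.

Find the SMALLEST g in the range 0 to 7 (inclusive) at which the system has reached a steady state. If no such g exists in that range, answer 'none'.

Gen 0: 00110110
Gen 1 (rule 60): 00101101
Gen 2 (rule 106): 01011110
Gen 3 (rule 60): 01110001
Gen 4 (rule 106): 11010010
Gen 5 (rule 60): 10111011
Gen 6 (rule 106): 01101111
Gen 7 (rule 60): 01011000
Gen 8 (rule 106): 10111000
Gen 9 (rule 60): 11100100

Answer: none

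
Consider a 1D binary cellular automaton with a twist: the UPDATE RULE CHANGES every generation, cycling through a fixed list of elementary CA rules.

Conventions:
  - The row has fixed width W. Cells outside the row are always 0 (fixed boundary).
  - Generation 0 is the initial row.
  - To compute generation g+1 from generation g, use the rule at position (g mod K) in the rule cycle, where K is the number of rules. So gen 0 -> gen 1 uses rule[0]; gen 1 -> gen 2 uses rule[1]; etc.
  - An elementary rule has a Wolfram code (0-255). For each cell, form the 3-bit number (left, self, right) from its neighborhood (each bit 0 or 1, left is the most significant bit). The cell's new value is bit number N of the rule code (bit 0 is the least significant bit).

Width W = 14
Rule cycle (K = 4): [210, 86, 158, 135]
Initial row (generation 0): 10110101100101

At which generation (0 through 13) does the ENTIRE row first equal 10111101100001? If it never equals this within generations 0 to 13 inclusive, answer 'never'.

Gen 0: 10110101100101
Gen 1 (rule 210): 00010000111000
Gen 2 (rule 86): 00111001001100
Gen 3 (rule 158): 01110111111010
Gen 4 (rule 135): 10100011110010
Gen 5 (rule 210): 00010101111101
Gen 6 (rule 86): 00110100000101
Gen 7 (rule 158): 01100110001101
Gen 8 (rule 135): 10001000110001
Gen 9 (rule 210): 01010101011010
Gen 10 (rule 86): 11010101001011
Gen 11 (rule 158): 10010101111010
Gen 12 (rule 135): 10110100110010
Gen 13 (rule 210): 00010011011101

Answer: never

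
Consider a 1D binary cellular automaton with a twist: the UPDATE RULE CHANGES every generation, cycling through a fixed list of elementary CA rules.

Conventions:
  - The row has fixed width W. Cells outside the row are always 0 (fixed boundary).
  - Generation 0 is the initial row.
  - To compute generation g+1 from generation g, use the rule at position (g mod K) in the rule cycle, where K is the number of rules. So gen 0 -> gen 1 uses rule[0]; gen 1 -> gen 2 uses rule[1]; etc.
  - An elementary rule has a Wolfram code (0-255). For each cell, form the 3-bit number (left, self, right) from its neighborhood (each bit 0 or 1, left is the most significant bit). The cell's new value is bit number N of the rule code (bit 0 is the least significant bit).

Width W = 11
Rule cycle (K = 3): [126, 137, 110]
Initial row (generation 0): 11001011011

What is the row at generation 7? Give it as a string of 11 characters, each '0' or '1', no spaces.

Answer: 11111110011

Derivation:
Gen 0: 11001011011
Gen 1 (rule 126): 11111111111
Gen 2 (rule 137): 11111111110
Gen 3 (rule 110): 10000000010
Gen 4 (rule 126): 11000000111
Gen 5 (rule 137): 10011110110
Gen 6 (rule 110): 10110011110
Gen 7 (rule 126): 11111110011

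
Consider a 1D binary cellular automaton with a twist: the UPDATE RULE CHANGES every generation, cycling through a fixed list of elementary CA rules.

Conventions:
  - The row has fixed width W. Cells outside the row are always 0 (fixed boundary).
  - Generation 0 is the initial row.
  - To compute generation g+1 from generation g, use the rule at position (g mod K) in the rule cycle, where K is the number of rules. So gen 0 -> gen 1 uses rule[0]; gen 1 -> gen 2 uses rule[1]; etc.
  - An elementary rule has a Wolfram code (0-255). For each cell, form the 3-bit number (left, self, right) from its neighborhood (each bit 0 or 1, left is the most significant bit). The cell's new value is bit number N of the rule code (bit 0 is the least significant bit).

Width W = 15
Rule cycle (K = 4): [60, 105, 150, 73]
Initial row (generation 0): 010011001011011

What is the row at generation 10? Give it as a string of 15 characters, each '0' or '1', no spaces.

Gen 0: 010011001011011
Gen 1 (rule 60): 011010101110110
Gen 2 (rule 105): 011101011011110
Gen 3 (rule 150): 101001000001101
Gen 4 (rule 73): 000000011101100
Gen 5 (rule 60): 000000010011010
Gen 6 (rule 105): 111111000011100
Gen 7 (rule 150): 011110100101010
Gen 8 (rule 73): 010010000000000
Gen 9 (rule 60): 011011000000000
Gen 10 (rule 105): 011111011111111

Answer: 011111011111111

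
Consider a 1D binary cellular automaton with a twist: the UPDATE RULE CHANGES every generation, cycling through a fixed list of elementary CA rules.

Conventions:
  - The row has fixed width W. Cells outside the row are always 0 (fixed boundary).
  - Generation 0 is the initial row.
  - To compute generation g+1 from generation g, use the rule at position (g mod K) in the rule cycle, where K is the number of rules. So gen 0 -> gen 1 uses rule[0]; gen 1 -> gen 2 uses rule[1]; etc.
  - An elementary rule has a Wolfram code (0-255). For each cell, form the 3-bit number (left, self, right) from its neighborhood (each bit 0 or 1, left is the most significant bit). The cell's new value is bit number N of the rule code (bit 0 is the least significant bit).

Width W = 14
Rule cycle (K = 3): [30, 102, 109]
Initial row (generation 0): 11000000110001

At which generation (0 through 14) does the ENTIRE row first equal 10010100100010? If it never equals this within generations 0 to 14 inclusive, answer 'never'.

Gen 0: 11000000110001
Gen 1 (rule 30): 10100001101011
Gen 2 (rule 102): 11100010111101
Gen 3 (rule 109): 10101011100111
Gen 4 (rule 30): 10101010011100
Gen 5 (rule 102): 11111110100100
Gen 6 (rule 109): 10000011100101
Gen 7 (rule 30): 11000110011101
Gen 8 (rule 102): 01001010100111
Gen 9 (rule 109): 01001111100101
Gen 10 (rule 30): 11111000011101
Gen 11 (rule 102): 00001000100111
Gen 12 (rule 109): 11101010100101
Gen 13 (rule 30): 10001010111101
Gen 14 (rule 102): 10011111000111

Answer: never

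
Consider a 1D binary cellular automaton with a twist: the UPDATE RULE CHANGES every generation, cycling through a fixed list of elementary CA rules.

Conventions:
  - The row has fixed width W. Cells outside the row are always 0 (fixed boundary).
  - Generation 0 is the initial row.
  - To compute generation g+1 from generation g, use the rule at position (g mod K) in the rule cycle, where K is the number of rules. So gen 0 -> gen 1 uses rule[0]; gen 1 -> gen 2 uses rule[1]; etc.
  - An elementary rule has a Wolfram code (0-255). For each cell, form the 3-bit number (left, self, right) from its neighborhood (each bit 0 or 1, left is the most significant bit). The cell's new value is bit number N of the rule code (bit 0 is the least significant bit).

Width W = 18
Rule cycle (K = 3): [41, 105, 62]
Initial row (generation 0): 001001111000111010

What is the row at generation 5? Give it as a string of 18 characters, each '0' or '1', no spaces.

Gen 0: 001001111000111010
Gen 1 (rule 41): 100001000010100100
Gen 2 (rule 105): 001100011001000001
Gen 3 (rule 62): 011010110111100011
Gen 4 (rule 41): 010101101100001010
Gen 5 (rule 105): 001011111101100100

Answer: 001011111101100100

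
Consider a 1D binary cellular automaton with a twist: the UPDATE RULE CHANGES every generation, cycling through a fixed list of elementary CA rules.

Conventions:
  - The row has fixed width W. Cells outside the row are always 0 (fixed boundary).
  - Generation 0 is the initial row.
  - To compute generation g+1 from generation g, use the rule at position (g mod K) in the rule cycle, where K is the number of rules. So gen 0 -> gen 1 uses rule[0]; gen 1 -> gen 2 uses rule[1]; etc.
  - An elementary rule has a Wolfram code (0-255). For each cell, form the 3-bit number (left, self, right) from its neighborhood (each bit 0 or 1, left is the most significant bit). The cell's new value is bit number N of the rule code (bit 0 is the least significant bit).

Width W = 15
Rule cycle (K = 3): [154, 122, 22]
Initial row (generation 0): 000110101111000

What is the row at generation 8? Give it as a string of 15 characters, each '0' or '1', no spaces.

Gen 0: 000110101111000
Gen 1 (rule 154): 001100001110100
Gen 2 (rule 122): 011110011011010
Gen 3 (rule 22): 100001100000011
Gen 4 (rule 154): 010011010000110
Gen 5 (rule 122): 101111101001111
Gen 6 (rule 22): 100000001110000
Gen 7 (rule 154): 010000011101000
Gen 8 (rule 122): 101000110110100

Answer: 101000110110100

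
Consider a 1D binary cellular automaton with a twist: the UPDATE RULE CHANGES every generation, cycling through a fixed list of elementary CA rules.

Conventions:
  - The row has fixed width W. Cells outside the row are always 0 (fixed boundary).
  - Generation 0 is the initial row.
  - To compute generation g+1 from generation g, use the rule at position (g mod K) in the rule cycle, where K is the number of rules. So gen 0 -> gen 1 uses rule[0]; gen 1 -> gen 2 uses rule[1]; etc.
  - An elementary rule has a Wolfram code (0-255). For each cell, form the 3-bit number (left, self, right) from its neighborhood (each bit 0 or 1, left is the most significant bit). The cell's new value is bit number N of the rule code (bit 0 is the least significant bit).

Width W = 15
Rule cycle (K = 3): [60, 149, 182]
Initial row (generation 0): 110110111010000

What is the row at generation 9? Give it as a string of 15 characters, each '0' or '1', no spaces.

Gen 0: 110110111010000
Gen 1 (rule 60): 101101100111000
Gen 2 (rule 149): 100000010010111
Gen 3 (rule 182): 110000111111010
Gen 4 (rule 60): 101000100000111
Gen 5 (rule 149): 101110111110010
Gen 6 (rule 182): 110101011101111
Gen 7 (rule 60): 101111110011000
Gen 8 (rule 149): 100111101000111
Gen 9 (rule 182): 111011011101010

Answer: 111011011101010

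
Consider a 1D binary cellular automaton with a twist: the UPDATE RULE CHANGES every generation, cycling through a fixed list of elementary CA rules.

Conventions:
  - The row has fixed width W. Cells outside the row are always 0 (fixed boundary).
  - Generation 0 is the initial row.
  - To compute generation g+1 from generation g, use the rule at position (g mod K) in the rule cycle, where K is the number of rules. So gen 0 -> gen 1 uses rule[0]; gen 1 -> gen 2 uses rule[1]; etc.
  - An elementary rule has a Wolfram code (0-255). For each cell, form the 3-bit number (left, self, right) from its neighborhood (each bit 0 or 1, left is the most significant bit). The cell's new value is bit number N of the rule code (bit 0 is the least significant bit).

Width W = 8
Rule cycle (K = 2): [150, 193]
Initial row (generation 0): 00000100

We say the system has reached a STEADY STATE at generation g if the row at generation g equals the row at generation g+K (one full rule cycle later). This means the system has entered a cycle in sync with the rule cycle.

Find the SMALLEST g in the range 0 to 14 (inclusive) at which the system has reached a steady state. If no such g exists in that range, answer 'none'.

Answer: none

Derivation:
Gen 0: 00000100
Gen 1 (rule 150): 00001110
Gen 2 (rule 193): 11100110
Gen 3 (rule 150): 01011001
Gen 4 (rule 193): 00001000
Gen 5 (rule 150): 00011100
Gen 6 (rule 193): 11001101
Gen 7 (rule 150): 00110001
Gen 8 (rule 193): 10010100
Gen 9 (rule 150): 11110110
Gen 10 (rule 193): 01110010
Gen 11 (rule 150): 10101111
Gen 12 (rule 193): 00000111
Gen 13 (rule 150): 00001010
Gen 14 (rule 193): 11100000
Gen 15 (rule 150): 01010000
Gen 16 (rule 193): 00000111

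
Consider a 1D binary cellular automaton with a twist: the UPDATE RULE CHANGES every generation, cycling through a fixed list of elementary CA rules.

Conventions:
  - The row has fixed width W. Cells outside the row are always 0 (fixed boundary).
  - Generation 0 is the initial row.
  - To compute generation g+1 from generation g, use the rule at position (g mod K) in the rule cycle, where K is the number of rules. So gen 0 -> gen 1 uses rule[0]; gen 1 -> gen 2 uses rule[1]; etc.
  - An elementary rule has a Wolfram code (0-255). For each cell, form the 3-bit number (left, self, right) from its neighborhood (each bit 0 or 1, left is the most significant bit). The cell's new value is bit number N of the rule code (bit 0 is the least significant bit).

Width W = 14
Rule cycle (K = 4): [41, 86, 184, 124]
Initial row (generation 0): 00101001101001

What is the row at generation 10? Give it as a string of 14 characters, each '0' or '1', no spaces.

Gen 0: 00101001101001
Gen 1 (rule 41): 10010001010000
Gen 2 (rule 86): 11111011011000
Gen 3 (rule 184): 11110110110100
Gen 4 (rule 124): 10011111111110
Gen 5 (rule 41): 00010000000000
Gen 6 (rule 86): 00111000000000
Gen 7 (rule 184): 00110100000000
Gen 8 (rule 124): 00111110000000
Gen 9 (rule 41): 10100000111111
Gen 10 (rule 86): 10110001000001

Answer: 10110001000001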